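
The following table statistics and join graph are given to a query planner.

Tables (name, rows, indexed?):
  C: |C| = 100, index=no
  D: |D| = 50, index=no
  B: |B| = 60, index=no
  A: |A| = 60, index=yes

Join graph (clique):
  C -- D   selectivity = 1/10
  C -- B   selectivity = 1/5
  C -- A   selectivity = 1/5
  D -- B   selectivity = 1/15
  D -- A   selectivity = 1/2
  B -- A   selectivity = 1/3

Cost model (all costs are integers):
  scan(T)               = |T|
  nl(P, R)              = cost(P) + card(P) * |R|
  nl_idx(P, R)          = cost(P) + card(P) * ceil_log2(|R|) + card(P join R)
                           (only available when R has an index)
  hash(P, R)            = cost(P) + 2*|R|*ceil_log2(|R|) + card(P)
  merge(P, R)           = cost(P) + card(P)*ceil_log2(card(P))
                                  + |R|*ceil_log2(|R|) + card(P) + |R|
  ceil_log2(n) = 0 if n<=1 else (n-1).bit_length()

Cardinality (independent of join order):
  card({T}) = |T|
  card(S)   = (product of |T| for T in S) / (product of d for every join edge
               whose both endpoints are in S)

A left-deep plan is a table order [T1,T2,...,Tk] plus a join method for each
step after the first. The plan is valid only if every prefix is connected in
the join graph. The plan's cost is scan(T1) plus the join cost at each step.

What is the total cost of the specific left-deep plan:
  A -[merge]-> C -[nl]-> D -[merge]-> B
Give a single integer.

100700

step 1: scan A: cost=60, card=60
step 2: join C via merge
    card(P join C) = 60*100/(5) = 1200
    cost = 60 + 60*6 + 100*7 + 60 + 100 = 1280
step 3: join D via nl
    card(P join D) = 1200*50/(10*2) = 3000
    cost = 1280 + 1200*50 = 61280
step 4: join B via merge
    card(P join B) = 3000*60/(5*15*3) = 800
    cost = 61280 + 3000*12 + 60*6 + 3000 + 60 = 100700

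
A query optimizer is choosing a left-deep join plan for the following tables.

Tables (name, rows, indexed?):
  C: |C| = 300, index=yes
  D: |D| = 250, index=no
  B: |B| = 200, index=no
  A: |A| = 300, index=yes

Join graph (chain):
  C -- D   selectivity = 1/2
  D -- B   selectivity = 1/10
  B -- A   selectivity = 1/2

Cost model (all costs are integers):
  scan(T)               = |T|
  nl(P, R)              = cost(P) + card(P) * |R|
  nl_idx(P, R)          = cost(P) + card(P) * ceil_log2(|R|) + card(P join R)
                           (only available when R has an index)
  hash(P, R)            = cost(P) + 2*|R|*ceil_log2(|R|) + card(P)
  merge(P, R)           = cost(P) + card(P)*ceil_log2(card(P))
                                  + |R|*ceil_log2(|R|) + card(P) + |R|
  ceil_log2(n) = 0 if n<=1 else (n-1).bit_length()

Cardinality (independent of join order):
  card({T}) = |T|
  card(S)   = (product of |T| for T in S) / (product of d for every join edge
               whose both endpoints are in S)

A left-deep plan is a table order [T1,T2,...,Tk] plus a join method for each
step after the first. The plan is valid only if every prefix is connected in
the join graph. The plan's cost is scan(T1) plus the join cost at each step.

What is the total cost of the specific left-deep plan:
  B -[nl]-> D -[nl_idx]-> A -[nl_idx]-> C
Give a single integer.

step 1: scan B: cost=200, card=200
step 2: join D via nl
    card(P join D) = 200*250/(10) = 5000
    cost = 200 + 200*250 = 50200
step 3: join A via nl_idx
    card(P join A) = 5000*300/(2) = 750000
    cost = 50200 + 5000*9 + 750000 = 845200
step 4: join C via nl_idx
    card(P join C) = 750000*300/(2) = 112500000
    cost = 845200 + 750000*9 + 112500000 = 120095200

120095200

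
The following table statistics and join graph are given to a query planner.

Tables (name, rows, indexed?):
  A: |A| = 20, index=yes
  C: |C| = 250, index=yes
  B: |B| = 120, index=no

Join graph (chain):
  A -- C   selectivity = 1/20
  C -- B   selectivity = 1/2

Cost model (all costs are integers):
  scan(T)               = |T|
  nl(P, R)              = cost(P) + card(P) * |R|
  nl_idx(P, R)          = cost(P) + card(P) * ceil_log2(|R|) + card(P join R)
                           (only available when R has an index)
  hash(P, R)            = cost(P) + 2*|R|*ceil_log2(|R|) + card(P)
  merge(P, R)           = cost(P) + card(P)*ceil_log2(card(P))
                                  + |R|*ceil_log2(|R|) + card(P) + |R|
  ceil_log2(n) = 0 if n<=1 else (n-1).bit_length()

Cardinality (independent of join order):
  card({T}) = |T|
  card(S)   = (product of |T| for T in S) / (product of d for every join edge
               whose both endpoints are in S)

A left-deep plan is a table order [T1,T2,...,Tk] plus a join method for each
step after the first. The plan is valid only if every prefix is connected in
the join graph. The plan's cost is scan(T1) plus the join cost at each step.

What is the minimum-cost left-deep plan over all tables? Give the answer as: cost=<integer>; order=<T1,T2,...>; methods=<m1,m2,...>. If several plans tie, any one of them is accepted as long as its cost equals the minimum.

cost=2360; order=A,C,B; methods=nl_idx,hash

Selinger DP (subsets sized 1..n):
  {A}: scan cost=20, card=20
  {C}: scan cost=250, card=250
  {B}: scan cost=120, card=120
  {AC}: card=250; try (C,nl_idx)→430, (A,hash)→700, (A,nl_idx)→1750, (C,merge)→2390, (A,merge)→2620, (C,hash)→4040 …(+2); best=430 via (C,nl_idx)
  {BC}: card=15000; try (B,hash)→2180, (C,merge)→3330, (B,merge)→3460, (C,hash)→4240, (C,nl_idx)→16080, (C,nl)→30120 …(+1); best=2180 via (B,hash)
  {ABC}: card=15000; try (B,hash)→2360, (B,merge)→3640, (A,hash)→17380, (B,nl)→30430, (A,nl_idx)→92180, (A,merge)→227300 …(+1); best=2360 via (B,hash)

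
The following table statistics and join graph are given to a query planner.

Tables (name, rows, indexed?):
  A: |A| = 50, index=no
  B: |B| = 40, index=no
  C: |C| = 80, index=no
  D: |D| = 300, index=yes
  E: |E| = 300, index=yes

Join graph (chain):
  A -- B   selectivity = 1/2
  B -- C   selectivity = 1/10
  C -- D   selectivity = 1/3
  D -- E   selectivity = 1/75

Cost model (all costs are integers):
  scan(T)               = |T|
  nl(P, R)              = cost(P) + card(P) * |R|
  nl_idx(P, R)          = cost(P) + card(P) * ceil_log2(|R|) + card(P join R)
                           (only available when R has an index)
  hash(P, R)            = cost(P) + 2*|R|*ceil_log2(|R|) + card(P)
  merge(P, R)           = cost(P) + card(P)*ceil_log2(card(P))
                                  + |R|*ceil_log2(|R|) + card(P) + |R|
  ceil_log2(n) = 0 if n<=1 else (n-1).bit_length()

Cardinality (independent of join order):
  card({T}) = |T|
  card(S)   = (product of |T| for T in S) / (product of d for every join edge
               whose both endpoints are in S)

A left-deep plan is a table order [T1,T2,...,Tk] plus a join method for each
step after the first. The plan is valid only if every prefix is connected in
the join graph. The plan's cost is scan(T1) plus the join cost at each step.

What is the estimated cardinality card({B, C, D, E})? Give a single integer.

Tables in S: B(40), C(80), D(300), E(300)
Edges inside S: B-C(d=10), C-D(d=3), D-E(d=75)
numerator = 40 * 80 * 300 * 300 = 288000000
denominator = 10 * 3 * 75 = 2250
card(S) = 288000000 / 2250 = 128000

128000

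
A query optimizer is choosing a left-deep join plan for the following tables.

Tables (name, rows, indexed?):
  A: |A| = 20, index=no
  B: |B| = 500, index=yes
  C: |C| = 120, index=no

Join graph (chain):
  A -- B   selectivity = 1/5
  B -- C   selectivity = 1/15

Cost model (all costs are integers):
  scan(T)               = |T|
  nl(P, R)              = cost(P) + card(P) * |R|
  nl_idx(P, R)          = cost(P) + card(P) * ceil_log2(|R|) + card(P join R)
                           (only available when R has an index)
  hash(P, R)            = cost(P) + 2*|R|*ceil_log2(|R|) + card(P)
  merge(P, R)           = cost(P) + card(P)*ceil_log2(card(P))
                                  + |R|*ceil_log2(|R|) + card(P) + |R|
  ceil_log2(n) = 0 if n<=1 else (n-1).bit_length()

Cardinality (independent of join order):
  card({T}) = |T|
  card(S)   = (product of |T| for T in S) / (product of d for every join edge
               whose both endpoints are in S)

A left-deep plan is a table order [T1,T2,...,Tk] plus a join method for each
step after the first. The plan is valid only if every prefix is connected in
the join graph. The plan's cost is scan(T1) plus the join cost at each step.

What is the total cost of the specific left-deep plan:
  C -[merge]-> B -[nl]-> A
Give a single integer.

86080

step 1: scan C: cost=120, card=120
step 2: join B via merge
    card(P join B) = 120*500/(15) = 4000
    cost = 120 + 120*7 + 500*9 + 120 + 500 = 6080
step 3: join A via nl
    card(P join A) = 4000*20/(5) = 16000
    cost = 6080 + 4000*20 = 86080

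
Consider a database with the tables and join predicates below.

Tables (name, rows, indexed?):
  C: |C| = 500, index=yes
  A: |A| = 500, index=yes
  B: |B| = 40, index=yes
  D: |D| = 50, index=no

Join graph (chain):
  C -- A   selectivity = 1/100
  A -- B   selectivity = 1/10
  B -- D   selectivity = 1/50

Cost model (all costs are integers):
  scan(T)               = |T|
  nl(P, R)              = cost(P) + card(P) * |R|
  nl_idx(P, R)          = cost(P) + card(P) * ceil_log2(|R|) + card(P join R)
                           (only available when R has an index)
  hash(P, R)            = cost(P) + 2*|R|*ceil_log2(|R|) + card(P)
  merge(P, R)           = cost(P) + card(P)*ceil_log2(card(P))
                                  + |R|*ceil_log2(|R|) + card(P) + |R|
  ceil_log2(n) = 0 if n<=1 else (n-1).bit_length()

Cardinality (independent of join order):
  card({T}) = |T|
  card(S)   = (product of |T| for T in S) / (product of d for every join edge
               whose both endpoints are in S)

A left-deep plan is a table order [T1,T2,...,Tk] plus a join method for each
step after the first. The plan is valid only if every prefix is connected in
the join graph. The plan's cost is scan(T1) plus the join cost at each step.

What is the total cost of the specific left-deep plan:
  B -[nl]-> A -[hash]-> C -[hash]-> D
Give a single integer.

step 1: scan B: cost=40, card=40
step 2: join A via nl
    card(P join A) = 40*500/(10) = 2000
    cost = 40 + 40*500 = 20040
step 3: join C via hash
    card(P join C) = 2000*500/(100) = 10000
    cost = 20040 + 2*500*9 + 2000 = 31040
step 4: join D via hash
    card(P join D) = 10000*50/(50) = 10000
    cost = 31040 + 2*50*6 + 10000 = 41640

41640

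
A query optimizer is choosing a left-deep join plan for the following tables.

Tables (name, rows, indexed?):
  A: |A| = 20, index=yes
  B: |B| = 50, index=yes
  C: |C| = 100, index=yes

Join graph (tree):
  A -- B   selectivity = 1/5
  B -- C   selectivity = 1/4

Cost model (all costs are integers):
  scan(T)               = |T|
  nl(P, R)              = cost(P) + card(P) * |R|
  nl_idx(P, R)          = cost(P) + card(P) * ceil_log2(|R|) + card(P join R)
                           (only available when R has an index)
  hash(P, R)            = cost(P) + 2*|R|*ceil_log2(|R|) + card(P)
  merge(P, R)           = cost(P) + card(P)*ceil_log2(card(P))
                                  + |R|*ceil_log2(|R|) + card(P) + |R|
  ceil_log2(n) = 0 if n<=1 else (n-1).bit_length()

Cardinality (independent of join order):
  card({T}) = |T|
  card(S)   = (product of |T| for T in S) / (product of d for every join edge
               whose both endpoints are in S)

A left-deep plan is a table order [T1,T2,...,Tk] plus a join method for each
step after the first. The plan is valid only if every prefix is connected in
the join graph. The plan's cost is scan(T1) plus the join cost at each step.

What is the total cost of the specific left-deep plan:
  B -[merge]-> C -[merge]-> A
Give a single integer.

16320

step 1: scan B: cost=50, card=50
step 2: join C via merge
    card(P join C) = 50*100/(4) = 1250
    cost = 50 + 50*6 + 100*7 + 50 + 100 = 1200
step 3: join A via merge
    card(P join A) = 1250*20/(5) = 5000
    cost = 1200 + 1250*11 + 20*5 + 1250 + 20 = 16320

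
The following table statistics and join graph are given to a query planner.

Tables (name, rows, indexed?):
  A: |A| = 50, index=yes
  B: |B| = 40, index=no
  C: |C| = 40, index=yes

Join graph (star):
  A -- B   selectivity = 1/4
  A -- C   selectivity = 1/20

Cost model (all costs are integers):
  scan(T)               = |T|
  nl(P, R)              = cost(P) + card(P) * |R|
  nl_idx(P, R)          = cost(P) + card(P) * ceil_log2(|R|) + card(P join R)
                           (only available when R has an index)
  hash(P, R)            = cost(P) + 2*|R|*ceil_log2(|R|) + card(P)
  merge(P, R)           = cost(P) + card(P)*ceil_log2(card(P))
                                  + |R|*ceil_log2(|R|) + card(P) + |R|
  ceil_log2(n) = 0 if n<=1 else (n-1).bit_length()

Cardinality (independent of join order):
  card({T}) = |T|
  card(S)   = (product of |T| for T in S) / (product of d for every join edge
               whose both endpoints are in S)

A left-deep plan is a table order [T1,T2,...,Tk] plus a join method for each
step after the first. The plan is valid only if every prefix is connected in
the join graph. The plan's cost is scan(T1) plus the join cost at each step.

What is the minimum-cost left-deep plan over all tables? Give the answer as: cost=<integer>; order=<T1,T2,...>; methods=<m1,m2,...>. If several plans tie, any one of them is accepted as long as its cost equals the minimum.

Selinger DP (subsets sized 1..n):
  {A}: scan cost=50, card=50
  {B}: scan cost=40, card=40
  {C}: scan cost=40, card=40
  {AB}: card=500; try (B,hash)→580, (A,merge)→670, (B,merge)→680, (A,hash)→680, (A,nl_idx)→780, (A,nl)→2040 …(+1); best=580 via (B,hash)
  {AC}: card=100; try (A,nl_idx)→380, (C,nl_idx)→450, (C,hash)→580, (A,merge)→670, (C,merge)→680, (A,hash)→680 …(+2); best=380 via (A,nl_idx)
  {ABC}: card=1000; try (B,hash)→960, (B,merge)→1460, (C,hash)→1560, (B,nl)→4380, (C,nl_idx)→4580, (C,merge)→5860 …(+1); best=960 via (B,hash)

cost=960; order=C,A,B; methods=nl_idx,hash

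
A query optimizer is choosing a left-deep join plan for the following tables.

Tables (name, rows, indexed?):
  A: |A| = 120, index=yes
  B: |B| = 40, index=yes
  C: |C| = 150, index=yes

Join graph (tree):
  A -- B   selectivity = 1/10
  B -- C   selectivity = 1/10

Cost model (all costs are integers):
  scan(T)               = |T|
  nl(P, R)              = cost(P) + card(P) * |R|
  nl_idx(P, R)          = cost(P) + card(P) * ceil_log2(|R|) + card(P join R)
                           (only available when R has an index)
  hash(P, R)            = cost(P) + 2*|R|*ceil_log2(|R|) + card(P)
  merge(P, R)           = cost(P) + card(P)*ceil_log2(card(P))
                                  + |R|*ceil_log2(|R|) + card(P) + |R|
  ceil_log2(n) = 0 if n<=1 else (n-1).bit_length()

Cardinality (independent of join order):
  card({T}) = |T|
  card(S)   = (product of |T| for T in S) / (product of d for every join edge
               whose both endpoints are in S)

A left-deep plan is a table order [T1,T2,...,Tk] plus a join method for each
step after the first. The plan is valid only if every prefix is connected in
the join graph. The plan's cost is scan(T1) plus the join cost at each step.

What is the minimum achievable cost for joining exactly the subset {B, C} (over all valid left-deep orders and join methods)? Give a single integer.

Selinger DP over subsets of {B,C}:
  {B}: scan cost=40, card=40
  {C}: scan cost=150, card=150
  {BC}: card=600; try (B,hash)→780, (C,nl_idx)→960, (B,nl_idx)→1650, (C,merge)→1670, (B,merge)→1780, (C,hash)→2480 …(+2); best=780 via (B,hash)

780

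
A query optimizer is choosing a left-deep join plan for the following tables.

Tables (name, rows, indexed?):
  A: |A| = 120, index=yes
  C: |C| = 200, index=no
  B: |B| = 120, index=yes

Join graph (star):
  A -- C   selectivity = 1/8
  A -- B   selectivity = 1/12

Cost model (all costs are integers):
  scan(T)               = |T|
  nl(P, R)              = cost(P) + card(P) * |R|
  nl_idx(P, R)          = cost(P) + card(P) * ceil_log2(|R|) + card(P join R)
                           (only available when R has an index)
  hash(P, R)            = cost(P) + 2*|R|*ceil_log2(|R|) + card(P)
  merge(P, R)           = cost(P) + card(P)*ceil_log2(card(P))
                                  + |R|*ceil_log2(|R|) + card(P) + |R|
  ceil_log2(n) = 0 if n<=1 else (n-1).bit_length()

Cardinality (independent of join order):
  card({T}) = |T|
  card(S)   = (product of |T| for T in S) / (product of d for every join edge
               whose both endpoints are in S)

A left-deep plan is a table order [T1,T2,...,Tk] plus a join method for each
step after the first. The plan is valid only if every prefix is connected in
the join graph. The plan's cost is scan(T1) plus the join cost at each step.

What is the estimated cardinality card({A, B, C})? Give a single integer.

30000

Tables in S: A(120), B(120), C(200)
Edges inside S: A-C(d=8), A-B(d=12)
numerator = 120 * 120 * 200 = 2880000
denominator = 8 * 12 = 96
card(S) = 2880000 / 96 = 30000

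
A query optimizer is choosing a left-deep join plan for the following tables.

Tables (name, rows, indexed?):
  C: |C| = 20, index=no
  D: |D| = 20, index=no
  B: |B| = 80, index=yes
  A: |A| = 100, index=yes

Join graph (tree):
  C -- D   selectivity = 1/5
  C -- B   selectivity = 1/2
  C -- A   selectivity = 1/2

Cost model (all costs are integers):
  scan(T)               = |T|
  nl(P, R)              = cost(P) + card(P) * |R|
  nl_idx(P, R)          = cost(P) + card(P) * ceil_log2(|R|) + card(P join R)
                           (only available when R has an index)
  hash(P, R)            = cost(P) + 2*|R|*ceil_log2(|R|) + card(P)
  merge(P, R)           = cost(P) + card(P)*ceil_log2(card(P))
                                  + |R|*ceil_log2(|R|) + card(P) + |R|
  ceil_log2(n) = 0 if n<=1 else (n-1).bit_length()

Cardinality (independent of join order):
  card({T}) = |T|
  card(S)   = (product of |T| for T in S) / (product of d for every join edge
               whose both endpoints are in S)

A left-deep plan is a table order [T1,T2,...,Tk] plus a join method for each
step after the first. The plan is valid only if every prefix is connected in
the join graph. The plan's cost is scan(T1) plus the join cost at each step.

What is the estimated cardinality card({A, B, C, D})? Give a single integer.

160000

Tables in S: A(100), B(80), C(20), D(20)
Edges inside S: C-D(d=5), C-B(d=2), C-A(d=2)
numerator = 100 * 80 * 20 * 20 = 3200000
denominator = 5 * 2 * 2 = 20
card(S) = 3200000 / 20 = 160000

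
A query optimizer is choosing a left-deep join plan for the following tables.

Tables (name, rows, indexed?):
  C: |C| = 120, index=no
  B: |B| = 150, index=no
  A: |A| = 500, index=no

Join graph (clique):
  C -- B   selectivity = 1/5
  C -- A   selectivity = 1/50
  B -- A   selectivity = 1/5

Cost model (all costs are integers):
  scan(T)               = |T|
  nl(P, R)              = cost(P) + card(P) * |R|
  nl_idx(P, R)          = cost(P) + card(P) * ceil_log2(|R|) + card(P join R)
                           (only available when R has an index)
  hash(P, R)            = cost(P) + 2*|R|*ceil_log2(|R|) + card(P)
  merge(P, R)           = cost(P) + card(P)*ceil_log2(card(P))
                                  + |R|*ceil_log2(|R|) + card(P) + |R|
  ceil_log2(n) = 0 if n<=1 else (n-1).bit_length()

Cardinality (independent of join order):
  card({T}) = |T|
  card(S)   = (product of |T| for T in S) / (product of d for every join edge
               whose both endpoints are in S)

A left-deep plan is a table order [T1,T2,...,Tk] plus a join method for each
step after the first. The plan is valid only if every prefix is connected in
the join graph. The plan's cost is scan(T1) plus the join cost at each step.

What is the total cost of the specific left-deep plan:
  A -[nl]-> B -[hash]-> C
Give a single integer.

92180

step 1: scan A: cost=500, card=500
step 2: join B via nl
    card(P join B) = 500*150/(5) = 15000
    cost = 500 + 500*150 = 75500
step 3: join C via hash
    card(P join C) = 15000*120/(5*50) = 7200
    cost = 75500 + 2*120*7 + 15000 = 92180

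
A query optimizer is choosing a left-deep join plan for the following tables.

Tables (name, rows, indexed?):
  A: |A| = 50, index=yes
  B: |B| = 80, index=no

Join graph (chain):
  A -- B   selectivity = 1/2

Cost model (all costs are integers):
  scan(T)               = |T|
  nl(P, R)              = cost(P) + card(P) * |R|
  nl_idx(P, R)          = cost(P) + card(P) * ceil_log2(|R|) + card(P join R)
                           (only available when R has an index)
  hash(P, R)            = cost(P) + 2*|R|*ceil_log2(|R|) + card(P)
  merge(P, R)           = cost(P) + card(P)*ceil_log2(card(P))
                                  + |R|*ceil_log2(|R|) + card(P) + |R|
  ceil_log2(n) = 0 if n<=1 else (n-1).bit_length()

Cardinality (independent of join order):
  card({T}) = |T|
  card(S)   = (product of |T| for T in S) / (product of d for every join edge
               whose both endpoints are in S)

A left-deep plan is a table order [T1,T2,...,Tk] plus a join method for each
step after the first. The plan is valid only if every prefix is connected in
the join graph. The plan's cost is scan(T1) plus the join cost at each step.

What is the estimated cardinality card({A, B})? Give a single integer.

2000

Tables in S: A(50), B(80)
Edges inside S: A-B(d=2)
numerator = 50 * 80 = 4000
denominator = 2 = 2
card(S) = 4000 / 2 = 2000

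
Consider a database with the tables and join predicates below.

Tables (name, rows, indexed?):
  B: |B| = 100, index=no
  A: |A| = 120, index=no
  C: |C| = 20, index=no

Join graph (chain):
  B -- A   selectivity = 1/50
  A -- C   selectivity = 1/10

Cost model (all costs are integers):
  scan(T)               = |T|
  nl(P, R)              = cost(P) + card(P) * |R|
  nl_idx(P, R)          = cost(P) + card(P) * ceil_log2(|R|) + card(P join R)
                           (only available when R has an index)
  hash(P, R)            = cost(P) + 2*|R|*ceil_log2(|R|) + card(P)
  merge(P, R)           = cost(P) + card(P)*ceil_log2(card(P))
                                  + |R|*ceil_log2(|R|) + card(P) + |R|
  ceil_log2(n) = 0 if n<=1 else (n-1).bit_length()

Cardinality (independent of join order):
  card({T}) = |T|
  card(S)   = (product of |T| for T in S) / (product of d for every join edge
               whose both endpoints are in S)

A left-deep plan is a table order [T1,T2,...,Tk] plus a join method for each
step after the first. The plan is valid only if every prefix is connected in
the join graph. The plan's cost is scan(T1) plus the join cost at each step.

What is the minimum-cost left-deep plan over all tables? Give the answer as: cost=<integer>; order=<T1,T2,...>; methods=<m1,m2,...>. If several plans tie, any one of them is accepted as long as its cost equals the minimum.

cost=2080; order=A,B,C; methods=hash,hash

Selinger DP (subsets sized 1..n):
  {B}: scan cost=100, card=100
  {A}: scan cost=120, card=120
  {C}: scan cost=20, card=20
  {AB}: card=240; try (B,hash)→1640, (A,merge)→1860, (B,merge)→1880, (A,hash)→1880, (A,nl)→12100, (B,nl)→12120; best=1640 via (B,hash)
  {AC}: card=240; try (C,hash)→440, (A,merge)→1100, (C,merge)→1200, (A,hash)→1720, (A,nl)→2420, (C,nl)→2520; best=440 via (C,hash)
  {ABC}: card=480; try (C,hash)→2080, (B,hash)→2080, (B,merge)→3400, (C,merge)→3920, (C,nl)→6440, (B,nl)→24440; best=2080 via (C,hash)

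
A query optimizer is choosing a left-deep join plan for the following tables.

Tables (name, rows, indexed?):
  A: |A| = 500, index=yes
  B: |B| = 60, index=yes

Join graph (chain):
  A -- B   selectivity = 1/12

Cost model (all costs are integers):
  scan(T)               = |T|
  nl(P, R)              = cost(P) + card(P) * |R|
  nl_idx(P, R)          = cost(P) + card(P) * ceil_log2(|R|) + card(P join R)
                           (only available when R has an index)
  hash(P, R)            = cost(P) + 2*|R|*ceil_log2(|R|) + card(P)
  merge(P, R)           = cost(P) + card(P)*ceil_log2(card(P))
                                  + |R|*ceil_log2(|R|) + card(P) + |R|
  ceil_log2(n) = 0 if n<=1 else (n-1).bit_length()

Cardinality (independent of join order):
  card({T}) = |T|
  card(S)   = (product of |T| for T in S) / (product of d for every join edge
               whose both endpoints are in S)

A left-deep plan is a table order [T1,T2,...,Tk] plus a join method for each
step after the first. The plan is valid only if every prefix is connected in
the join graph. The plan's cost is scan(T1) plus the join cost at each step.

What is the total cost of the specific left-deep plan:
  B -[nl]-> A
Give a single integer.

step 1: scan B: cost=60, card=60
step 2: join A via nl
    card(P join A) = 60*500/(12) = 2500
    cost = 60 + 60*500 = 30060

30060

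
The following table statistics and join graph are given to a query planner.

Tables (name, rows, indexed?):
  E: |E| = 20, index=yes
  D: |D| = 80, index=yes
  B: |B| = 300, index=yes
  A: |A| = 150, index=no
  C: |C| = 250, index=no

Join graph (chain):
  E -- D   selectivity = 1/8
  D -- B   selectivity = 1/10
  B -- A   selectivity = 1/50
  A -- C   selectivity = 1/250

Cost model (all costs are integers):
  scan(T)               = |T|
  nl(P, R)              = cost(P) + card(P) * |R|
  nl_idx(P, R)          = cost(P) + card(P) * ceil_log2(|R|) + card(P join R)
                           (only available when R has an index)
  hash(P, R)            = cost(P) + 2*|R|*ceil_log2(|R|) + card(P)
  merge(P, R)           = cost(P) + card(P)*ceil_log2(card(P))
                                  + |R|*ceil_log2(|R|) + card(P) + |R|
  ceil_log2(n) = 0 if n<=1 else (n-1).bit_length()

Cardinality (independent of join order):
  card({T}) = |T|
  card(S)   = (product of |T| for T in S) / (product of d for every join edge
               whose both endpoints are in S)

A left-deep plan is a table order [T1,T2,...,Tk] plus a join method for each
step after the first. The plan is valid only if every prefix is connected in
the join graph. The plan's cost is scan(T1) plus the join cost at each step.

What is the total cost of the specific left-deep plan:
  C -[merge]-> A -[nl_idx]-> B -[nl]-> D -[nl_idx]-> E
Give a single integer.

132100

step 1: scan C: cost=250, card=250
step 2: join A via merge
    card(P join A) = 250*150/(250) = 150
    cost = 250 + 250*8 + 150*8 + 250 + 150 = 3850
step 3: join B via nl_idx
    card(P join B) = 150*300/(50) = 900
    cost = 3850 + 150*9 + 900 = 6100
step 4: join D via nl
    card(P join D) = 900*80/(10) = 7200
    cost = 6100 + 900*80 = 78100
step 5: join E via nl_idx
    card(P join E) = 7200*20/(8) = 18000
    cost = 78100 + 7200*5 + 18000 = 132100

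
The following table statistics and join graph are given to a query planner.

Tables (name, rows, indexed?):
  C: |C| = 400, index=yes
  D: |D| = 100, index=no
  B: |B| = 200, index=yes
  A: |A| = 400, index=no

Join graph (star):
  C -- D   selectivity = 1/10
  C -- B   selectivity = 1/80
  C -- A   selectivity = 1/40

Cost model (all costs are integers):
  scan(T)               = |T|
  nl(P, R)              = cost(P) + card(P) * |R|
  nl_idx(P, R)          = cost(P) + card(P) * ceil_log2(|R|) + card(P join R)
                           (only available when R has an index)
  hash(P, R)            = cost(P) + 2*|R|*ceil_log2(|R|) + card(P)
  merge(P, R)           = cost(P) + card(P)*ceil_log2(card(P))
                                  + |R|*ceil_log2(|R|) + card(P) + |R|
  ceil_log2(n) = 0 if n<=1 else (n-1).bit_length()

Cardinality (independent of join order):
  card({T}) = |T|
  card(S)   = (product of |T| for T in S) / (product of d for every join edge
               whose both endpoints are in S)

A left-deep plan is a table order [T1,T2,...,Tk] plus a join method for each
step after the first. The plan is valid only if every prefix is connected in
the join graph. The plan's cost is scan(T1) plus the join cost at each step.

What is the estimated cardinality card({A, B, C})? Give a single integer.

Tables in S: A(400), B(200), C(400)
Edges inside S: C-B(d=80), C-A(d=40)
numerator = 400 * 200 * 400 = 32000000
denominator = 80 * 40 = 3200
card(S) = 32000000 / 3200 = 10000

10000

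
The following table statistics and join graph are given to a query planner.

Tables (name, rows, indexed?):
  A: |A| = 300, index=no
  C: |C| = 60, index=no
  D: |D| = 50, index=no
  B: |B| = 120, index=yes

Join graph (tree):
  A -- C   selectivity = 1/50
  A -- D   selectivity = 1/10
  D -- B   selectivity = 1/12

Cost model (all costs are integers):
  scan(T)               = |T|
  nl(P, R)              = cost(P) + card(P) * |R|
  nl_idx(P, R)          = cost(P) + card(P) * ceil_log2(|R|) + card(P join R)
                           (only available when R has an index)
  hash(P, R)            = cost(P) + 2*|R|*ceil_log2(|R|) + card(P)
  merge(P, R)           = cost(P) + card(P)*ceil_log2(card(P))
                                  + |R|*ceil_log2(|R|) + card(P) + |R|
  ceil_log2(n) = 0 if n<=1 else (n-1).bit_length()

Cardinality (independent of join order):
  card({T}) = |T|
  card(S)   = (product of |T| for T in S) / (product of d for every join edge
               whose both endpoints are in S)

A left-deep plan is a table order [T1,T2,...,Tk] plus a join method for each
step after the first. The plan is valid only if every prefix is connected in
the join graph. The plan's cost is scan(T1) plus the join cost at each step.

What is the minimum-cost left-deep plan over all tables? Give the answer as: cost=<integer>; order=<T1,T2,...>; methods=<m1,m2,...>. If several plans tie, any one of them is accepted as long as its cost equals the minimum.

cost=5760; order=A,C,D,B; methods=hash,hash,hash

Selinger DP (subsets sized 1..n):
  {A}: scan cost=300, card=300
  {C}: scan cost=60, card=60
  {D}: scan cost=50, card=50
  {B}: scan cost=120, card=120
  {AC}: card=360; try (C,hash)→1320, (A,merge)→3480, (C,merge)→3720, (A,hash)→5520, (A,nl)→18060, (C,nl)→18300; best=1320 via (C,hash)
  {AD}: card=1500; try (D,hash)→1200, (A,merge)→3400, (D,merge)→3650, (A,hash)→5500, (A,nl)→15050, (D,nl)→15300; best=1200 via (D,hash)
  {BD}: card=500; try (D,hash)→840, (B,nl_idx)→900, (B,merge)→1360, (D,merge)→1430, (B,hash)→1780, (B,nl)→6050 …(+1); best=840 via (D,hash)
  {ACD}: card=1800; try (D,hash)→2280, (C,hash)→3420, (D,merge)→5270, (D,nl)→19320, (C,merge)→19620, (C,nl)→91200; best=2280 via (D,hash)
  {ABD}: card=15000; try (B,hash)→4380, (A,hash)→6740, (A,merge)→8840, (B,merge)→20160, (B,nl_idx)→26700, (A,nl)→150840 …(+1); best=4380 via (B,hash)
  {ABCD}: card=18000; try (B,hash)→5760, (C,hash)→20100, (B,merge)→24840, (B,nl_idx)→32880, (B,nl)→218280, (C,merge)→229800 …(+1); best=5760 via (B,hash)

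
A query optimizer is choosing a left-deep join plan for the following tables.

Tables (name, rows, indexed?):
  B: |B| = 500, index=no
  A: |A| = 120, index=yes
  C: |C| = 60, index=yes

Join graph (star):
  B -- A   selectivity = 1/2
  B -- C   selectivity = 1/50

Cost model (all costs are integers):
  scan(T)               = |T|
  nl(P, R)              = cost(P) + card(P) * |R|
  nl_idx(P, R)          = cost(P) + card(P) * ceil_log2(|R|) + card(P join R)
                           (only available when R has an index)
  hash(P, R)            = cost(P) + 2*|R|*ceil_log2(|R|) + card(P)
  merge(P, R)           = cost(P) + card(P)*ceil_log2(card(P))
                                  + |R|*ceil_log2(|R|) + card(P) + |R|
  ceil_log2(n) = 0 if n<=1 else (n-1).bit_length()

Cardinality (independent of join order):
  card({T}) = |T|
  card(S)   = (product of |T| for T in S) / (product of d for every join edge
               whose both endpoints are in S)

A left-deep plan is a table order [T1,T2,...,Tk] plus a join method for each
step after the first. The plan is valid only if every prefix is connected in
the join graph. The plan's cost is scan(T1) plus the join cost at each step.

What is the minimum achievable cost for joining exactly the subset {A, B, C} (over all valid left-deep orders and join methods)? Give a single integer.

Selinger DP over subsets of {A,B,C}:
  {B}: scan cost=500, card=500
  {A}: scan cost=120, card=120
  {C}: scan cost=60, card=60
  {AB}: card=30000; try (A,hash)→2680, (B,merge)→6080, (A,merge)→6460, (B,hash)→9240, (A,nl_idx)→34000, (B,nl)→60120 …(+1); best=2680 via (A,hash)
  {BC}: card=600; try (C,hash)→1720, (C,nl_idx)→4100, (B,merge)→5480, (C,merge)→5920, (B,hash)→9120, (B,nl)→30060 …(+1); best=1720 via (C,hash)
  {ABC}: card=36000; try (A,hash)→4000, (A,merge)→9280, (C,hash)→33400, (A,nl_idx)→41920, (A,nl)→73720, (C,nl_idx)→218680 …(+2); best=4000 via (A,hash)

4000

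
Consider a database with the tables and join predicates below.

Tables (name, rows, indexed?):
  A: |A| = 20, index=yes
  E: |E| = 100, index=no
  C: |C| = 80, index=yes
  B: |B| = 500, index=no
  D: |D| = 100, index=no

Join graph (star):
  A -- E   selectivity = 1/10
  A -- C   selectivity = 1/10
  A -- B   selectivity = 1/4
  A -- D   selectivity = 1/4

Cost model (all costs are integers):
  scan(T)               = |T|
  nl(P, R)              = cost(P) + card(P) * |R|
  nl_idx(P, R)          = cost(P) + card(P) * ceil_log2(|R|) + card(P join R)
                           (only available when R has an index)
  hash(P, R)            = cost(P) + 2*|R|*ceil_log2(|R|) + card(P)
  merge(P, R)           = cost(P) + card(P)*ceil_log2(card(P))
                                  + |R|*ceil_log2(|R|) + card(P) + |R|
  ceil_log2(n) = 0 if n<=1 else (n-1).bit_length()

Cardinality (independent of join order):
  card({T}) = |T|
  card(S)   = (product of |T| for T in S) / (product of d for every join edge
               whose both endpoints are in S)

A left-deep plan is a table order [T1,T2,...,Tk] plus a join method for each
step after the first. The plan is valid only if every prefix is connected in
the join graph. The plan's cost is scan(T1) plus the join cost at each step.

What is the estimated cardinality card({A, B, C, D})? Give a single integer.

500000

Tables in S: A(20), B(500), C(80), D(100)
Edges inside S: A-C(d=10), A-B(d=4), A-D(d=4)
numerator = 20 * 500 * 80 * 100 = 80000000
denominator = 10 * 4 * 4 = 160
card(S) = 80000000 / 160 = 500000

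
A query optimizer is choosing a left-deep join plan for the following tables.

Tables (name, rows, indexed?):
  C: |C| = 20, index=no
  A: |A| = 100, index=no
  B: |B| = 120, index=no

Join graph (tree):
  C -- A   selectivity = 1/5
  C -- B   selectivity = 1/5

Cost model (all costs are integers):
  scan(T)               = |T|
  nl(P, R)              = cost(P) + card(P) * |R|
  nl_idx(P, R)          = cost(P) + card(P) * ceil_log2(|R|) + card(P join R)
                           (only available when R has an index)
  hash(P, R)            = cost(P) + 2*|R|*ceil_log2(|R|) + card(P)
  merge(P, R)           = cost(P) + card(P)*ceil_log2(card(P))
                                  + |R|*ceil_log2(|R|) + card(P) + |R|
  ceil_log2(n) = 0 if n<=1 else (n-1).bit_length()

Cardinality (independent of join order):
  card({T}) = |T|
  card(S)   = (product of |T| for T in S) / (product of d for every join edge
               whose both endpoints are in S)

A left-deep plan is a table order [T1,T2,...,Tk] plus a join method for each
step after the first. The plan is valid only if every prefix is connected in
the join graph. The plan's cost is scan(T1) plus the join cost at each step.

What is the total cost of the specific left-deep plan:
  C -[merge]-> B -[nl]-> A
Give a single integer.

step 1: scan C: cost=20, card=20
step 2: join B via merge
    card(P join B) = 20*120/(5) = 480
    cost = 20 + 20*5 + 120*7 + 20 + 120 = 1100
step 3: join A via nl
    card(P join A) = 480*100/(5) = 9600
    cost = 1100 + 480*100 = 49100

49100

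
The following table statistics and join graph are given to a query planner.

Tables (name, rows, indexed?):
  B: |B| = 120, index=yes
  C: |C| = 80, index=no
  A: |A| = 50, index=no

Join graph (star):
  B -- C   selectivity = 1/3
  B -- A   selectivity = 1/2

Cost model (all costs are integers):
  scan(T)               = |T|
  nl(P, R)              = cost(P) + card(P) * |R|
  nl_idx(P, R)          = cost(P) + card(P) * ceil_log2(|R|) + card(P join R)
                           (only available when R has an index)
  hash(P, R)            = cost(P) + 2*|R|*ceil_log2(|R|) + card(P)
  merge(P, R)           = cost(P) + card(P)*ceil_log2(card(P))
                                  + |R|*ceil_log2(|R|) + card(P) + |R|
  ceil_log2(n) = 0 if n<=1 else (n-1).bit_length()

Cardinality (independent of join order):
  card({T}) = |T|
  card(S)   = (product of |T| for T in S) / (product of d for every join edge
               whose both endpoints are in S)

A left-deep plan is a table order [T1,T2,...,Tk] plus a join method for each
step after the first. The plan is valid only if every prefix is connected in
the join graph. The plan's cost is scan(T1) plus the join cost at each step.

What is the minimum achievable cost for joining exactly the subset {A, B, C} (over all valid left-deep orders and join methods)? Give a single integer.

4960

Selinger DP over subsets of {A,B,C}:
  {B}: scan cost=120, card=120
  {C}: scan cost=80, card=80
  {A}: scan cost=50, card=50
  {BC}: card=3200; try (C,hash)→1360, (B,merge)→1680, (C,merge)→1720, (B,hash)→1840, (B,nl_idx)→3840, (B,nl)→9680 …(+1); best=1360 via (C,hash)
  {AB}: card=3000; try (A,hash)→840, (B,merge)→1360, (A,merge)→1430, (B,hash)→1780, (B,nl_idx)→3400, (B,nl)→6050 …(+1); best=840 via (A,hash)
  {ABC}: card=80000; try (C,hash)→4960, (A,hash)→5160, (C,merge)→40480, (A,merge)→43310, (A,nl)→161360, (C,nl)→240840; best=4960 via (C,hash)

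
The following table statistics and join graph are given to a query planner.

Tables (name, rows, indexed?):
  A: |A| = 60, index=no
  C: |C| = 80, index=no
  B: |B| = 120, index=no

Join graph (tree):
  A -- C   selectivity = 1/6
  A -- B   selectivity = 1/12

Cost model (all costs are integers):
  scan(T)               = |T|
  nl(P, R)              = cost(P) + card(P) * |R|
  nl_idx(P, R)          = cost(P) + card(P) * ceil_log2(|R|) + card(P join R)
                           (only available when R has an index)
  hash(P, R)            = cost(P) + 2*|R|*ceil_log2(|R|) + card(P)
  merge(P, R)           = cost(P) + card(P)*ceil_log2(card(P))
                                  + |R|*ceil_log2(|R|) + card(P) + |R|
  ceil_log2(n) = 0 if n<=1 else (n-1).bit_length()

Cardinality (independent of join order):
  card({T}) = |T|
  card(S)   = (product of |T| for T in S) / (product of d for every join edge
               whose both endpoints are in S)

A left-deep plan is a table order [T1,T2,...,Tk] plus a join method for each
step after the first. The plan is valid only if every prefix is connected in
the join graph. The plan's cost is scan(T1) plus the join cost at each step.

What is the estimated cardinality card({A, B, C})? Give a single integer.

8000

Tables in S: A(60), B(120), C(80)
Edges inside S: A-C(d=6), A-B(d=12)
numerator = 60 * 120 * 80 = 576000
denominator = 6 * 12 = 72
card(S) = 576000 / 72 = 8000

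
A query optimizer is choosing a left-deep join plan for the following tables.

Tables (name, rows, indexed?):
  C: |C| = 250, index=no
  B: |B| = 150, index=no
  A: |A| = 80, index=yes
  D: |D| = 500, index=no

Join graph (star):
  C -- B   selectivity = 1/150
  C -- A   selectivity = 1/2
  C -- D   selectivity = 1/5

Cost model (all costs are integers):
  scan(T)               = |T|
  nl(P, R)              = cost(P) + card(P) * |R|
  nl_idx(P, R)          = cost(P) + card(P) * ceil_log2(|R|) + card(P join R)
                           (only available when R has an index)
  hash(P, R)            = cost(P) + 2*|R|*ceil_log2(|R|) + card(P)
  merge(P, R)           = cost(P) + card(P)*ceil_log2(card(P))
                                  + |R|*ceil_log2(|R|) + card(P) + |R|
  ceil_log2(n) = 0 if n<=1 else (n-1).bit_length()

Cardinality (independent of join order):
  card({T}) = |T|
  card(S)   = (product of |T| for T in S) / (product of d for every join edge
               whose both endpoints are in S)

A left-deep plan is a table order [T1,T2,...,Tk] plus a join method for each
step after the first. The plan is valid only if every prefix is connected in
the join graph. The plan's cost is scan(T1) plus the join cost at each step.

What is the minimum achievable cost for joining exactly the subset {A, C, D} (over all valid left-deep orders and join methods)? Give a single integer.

Selinger DP over subsets of {A,C,D}:
  {C}: scan cost=250, card=250
  {A}: scan cost=80, card=80
  {D}: scan cost=500, card=500
  {AC}: card=10000; try (A,hash)→1620, (C,merge)→2970, (A,merge)→3140, (C,hash)→4160, (A,nl_idx)→12000, (C,nl)→20080 …(+1); best=1620 via (A,hash)
  {CD}: card=25000; try (C,hash)→5000, (D,merge)→7500, (C,merge)→7750, (D,hash)→9500, (D,nl)→125250, (C,nl)→125500; best=5000 via (C,hash)
  {ACD}: card=1000000; try (D,hash)→20620, (A,hash)→31120, (D,merge)→156620, (A,merge)→405640, (A,nl_idx)→1180000, (A,nl)→2005000 …(+1); best=20620 via (D,hash)

20620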